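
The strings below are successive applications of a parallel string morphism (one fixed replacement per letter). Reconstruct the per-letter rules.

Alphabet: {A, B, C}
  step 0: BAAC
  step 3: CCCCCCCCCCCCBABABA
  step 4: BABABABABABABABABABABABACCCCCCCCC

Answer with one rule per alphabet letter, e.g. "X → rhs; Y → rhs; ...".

  step 3 ⇒ step 4: CCCCCCCCCCCCBABABA ⇒ BA·BA·BA·BA·BA·BA·BA·BA·BA·BA·BA·BA·CC·C·CC·C·CC·C
    A ↦ C
    B ↦ CC
    C ↦ BA

A->C, B->CC, C->BA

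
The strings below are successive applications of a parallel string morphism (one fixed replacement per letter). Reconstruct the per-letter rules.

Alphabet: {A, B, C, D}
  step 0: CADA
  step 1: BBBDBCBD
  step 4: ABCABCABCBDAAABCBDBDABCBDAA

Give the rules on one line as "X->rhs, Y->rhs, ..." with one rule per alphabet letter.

  step 0 ⇒ step 1: CADA ⇒ BB·BD·BC·BD
    A ↦ BD
    C ↦ BB
    D ↦ BC
    B ↦ A  (constrained at step 1)

A->BD, B->A, C->BB, D->BC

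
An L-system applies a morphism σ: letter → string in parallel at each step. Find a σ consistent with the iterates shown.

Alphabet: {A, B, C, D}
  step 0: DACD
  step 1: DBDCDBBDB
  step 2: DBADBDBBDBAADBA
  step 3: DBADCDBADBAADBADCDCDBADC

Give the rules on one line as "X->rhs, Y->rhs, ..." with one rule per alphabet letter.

A->DC, B->A, C->DBB, D->DB

  step 2 ⇒ step 3: DBADBDBBDBAADBA ⇒ DB·A·DC·DB·A·DB·A·A·DB·A·DC·DC·DB·A·DC
    A ↦ DC
    B ↦ A
    D ↦ DB
  step 0 ⇒ step 1: DACD ⇒ DB·DC·DBB·DB
    C ↦ DBB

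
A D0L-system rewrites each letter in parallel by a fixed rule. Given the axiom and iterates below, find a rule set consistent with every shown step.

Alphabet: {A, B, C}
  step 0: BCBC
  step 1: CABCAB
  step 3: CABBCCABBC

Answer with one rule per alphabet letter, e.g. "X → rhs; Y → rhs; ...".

A->C, B->CA, C->B

  step 0 ⇒ step 1: BCBC ⇒ CA·B·CA·B
    B ↦ CA
    C ↦ B
    A ↦ C  (constrained at step 1)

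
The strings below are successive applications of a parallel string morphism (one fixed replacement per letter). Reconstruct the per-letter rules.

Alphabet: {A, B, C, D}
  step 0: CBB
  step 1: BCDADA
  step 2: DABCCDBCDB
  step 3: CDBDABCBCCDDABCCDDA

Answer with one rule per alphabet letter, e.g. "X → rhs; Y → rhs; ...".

  step 2 ⇒ step 3: DABCCDBCDB ⇒ CD·B·DA·BC·BC·CD·DA·BC·CD·DA
    A ↦ B
    B ↦ DA
    C ↦ BC
    D ↦ CD

A->B, B->DA, C->BC, D->CD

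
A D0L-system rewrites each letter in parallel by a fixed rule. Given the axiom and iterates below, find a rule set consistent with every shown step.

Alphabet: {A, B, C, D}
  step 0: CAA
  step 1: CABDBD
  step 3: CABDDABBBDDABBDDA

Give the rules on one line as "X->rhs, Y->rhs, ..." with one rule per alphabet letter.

  step 0 ⇒ step 1: CAA ⇒ CA·BD·BD
    A ↦ BD
    C ↦ CA
    B ↦ DA  (constrained at step 1)
    D ↦ B  (constrained at step 1)

A->BD, B->DA, C->CA, D->B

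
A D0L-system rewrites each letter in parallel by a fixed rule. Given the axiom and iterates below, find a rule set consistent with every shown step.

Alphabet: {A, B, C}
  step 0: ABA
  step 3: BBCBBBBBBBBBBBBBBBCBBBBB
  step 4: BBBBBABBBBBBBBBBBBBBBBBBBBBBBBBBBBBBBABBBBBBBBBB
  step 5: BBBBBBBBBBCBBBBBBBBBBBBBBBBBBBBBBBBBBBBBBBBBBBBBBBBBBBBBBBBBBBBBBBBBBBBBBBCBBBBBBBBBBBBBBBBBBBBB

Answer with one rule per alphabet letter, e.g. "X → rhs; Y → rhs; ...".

  step 4 ⇒ step 5: BBBBBABBBBBBBBBBBBBBBBBBBBBBBBBBBBBBBABBBBBBBBBB ⇒ BB·BB·BB·BB·BB·CB·BB·BB·BB·BB·BB·BB·BB·BB·BB·BB·BB·BB·BB·BB·BB·BB·BB·BB·BB·BB·BB·BB·BB·BB·BB·BB·BB·BB·BB·BB·BB·CB·BB·BB·BB·BB·BB·BB·BB·BB·BB·BB
    A ↦ CB
    B ↦ BB
  step 3 ⇒ step 4: BBCBBBBBBBBBBBBBBBCBBBBB ⇒ BB·BB·BA·BB·BB·BB·BB·BB·BB·BB·BB·BB·BB·BB·BB·BB·BB·BB·BA·BB·BB·BB·BB·BB
    C ↦ BA

A->CB, B->BB, C->BA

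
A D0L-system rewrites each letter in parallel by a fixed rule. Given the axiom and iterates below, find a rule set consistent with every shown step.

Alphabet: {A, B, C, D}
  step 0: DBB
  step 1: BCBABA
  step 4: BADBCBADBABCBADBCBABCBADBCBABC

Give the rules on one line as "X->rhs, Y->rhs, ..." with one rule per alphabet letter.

A->D, B->BA, C->BC, D->BC

  step 0 ⇒ step 1: DBB ⇒ BC·BA·BA
    B ↦ BA
    D ↦ BC
    A ↦ D  (constrained at step 1)
    C ↦ BC  (constrained at step 1)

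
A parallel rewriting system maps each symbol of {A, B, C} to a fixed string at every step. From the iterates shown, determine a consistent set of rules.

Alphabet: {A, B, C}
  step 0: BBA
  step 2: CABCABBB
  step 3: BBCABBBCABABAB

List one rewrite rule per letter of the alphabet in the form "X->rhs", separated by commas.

A->C, B->AB, C->BB

  step 2 ⇒ step 3: CABCABBB ⇒ BB·C·AB·BB·C·AB·AB·AB
    A ↦ C
    B ↦ AB
    C ↦ BB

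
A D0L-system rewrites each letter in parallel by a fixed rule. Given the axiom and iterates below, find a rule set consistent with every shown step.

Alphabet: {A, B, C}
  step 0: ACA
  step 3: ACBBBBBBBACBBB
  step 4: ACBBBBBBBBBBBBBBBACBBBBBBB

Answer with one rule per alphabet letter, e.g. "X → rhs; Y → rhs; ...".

A->AC, B->BB, C->B

  step 3 ⇒ step 4: ACBBBBBBBACBBB ⇒ AC·B·BB·BB·BB·BB·BB·BB·BB·AC·B·BB·BB·BB
    A ↦ AC
    B ↦ BB
    C ↦ B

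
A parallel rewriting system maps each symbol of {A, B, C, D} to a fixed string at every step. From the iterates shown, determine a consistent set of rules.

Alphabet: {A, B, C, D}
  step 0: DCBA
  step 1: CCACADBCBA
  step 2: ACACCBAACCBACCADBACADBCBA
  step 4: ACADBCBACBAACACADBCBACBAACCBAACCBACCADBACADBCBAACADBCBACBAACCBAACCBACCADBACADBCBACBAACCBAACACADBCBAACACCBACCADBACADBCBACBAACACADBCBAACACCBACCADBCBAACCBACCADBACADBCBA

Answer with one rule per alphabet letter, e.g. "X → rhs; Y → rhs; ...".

A->CBA, B->ADB, C->AC, D->CC

  step 1 ⇒ step 2: CCACADBCBA ⇒ AC·AC·CBA·AC·CBA·CC·ADB·AC·ADB·CBA
    A ↦ CBA
    B ↦ ADB
    C ↦ AC
    D ↦ CC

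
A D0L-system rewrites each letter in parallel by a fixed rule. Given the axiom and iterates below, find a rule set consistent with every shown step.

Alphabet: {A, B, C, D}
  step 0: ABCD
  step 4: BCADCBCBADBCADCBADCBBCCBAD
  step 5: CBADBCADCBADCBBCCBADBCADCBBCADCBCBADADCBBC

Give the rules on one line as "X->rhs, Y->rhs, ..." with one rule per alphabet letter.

  step 4 ⇒ step 5: BCADCBCBADBCADCBADCBBCCBAD ⇒ CB·AD·B·C·AD·CB·AD·CB·B·C·CB·AD·B·C·AD·CB·B·C·AD·CB·CB·AD·AD·CB·B·C
    A ↦ B
    B ↦ CB
    C ↦ AD
    D ↦ C

A->B, B->CB, C->AD, D->C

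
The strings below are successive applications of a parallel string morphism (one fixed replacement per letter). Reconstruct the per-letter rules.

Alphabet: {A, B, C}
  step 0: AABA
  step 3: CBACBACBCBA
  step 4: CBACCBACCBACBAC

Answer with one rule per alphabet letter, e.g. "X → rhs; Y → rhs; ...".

  step 3 ⇒ step 4: CBACBACBCBA ⇒ CB·A·C·CB·A·C·CB·A·CB·A·C
    A ↦ C
    B ↦ A
    C ↦ CB

A->C, B->A, C->CB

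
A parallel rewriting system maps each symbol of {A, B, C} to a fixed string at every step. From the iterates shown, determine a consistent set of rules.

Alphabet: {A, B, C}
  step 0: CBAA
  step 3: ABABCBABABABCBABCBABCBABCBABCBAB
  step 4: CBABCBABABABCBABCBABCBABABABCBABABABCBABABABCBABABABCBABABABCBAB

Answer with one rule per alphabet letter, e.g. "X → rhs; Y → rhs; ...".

  step 3 ⇒ step 4: ABABCBABABABCBABCBABCBABCBABCBAB ⇒ CB·AB·CB·AB·AB·AB·CB·AB·CB·AB·CB·AB·AB·AB·CB·AB·AB·AB·CB·AB·AB·AB·CB·AB·AB·AB·CB·AB·AB·AB·CB·AB
    A ↦ CB
    B ↦ AB
    C ↦ AB

A->CB, B->AB, C->AB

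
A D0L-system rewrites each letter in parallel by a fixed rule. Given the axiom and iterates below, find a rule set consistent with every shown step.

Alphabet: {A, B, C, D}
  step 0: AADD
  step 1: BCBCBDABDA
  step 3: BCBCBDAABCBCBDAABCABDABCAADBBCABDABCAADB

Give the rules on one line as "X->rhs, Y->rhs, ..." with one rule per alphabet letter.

  step 0 ⇒ step 1: AADD ⇒ BC·BC·BDA·BDA
    A ↦ BC
    D ↦ BDA
    B ↦ A  (constrained at step 1)
    C ↦ ADB  (constrained at step 1)

A->BC, B->A, C->ADB, D->BDA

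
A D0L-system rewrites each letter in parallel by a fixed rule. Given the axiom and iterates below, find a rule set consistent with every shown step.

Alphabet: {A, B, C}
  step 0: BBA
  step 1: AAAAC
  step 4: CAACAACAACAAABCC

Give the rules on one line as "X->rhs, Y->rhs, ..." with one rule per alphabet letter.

A->C, B->AA, C->AB

  step 0 ⇒ step 1: BBA ⇒ AA·AA·C
    A ↦ C
    B ↦ AA
    C ↦ AB  (constrained at step 1)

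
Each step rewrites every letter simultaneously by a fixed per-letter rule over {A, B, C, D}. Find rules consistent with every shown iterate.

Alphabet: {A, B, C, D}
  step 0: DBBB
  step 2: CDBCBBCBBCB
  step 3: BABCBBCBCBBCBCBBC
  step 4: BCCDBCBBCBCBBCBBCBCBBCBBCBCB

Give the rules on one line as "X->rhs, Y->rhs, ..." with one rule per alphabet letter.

A->CD, B->BC, C->B, D->A

  step 3 ⇒ step 4: BABCBBCBCBBCBCBBC ⇒ BC·CD·BC·B·BC·BC·B·BC·B·BC·BC·B·BC·B·BC·BC·B
    A ↦ CD
    B ↦ BC
    C ↦ B
  step 2 ⇒ step 3: CDBCBBCBBCB ⇒ B·A·BC·B·BC·BC·B·BC·BC·B·BC
    D ↦ A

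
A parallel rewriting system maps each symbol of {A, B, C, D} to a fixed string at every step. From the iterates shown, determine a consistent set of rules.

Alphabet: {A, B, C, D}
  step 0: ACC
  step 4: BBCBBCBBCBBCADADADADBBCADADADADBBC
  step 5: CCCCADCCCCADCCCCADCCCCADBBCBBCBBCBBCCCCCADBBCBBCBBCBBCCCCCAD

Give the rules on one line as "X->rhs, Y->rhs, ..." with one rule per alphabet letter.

A->BB, B->CC, C->AD, D->C

  step 4 ⇒ step 5: BBCBBCBBCBBCADADADADBBCADADADADBBC ⇒ CC·CC·AD·CC·CC·AD·CC·CC·AD·CC·CC·AD·BB·C·BB·C·BB·C·BB·C·CC·CC·AD·BB·C·BB·C·BB·C·BB·C·CC·CC·AD
    A ↦ BB
    B ↦ CC
    C ↦ AD
    D ↦ C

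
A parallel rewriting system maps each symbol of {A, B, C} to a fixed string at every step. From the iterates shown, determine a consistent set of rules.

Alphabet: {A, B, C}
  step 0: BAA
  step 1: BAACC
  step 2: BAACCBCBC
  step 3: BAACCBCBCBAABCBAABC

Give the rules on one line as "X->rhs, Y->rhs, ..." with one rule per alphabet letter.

  step 2 ⇒ step 3: BAACCBCBC ⇒ BAA·C·C·BC·BC·BAA·BC·BAA·BC
    A ↦ C
    B ↦ BAA
    C ↦ BC

A->C, B->BAA, C->BC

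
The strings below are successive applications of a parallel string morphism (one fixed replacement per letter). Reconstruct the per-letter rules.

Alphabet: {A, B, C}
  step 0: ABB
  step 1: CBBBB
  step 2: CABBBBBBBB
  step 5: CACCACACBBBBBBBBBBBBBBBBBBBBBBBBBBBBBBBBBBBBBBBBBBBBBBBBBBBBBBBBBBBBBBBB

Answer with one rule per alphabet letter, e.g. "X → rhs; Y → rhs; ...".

A->C, B->BB, C->CA

  step 1 ⇒ step 2: CBBBB ⇒ CA·BB·BB·BB·BB
    B ↦ BB
    C ↦ CA
  step 0 ⇒ step 1: ABB ⇒ C·BB·BB
    A ↦ C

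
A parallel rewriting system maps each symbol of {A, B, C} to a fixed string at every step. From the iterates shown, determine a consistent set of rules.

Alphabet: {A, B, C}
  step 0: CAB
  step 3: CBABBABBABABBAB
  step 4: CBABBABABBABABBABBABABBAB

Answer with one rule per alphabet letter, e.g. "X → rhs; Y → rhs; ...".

A->B, B->AB, C->CB

  step 3 ⇒ step 4: CBABBABBABABBAB ⇒ CB·AB·B·AB·AB·B·AB·AB·B·AB·B·AB·AB·B·AB
    A ↦ B
    B ↦ AB
    C ↦ CB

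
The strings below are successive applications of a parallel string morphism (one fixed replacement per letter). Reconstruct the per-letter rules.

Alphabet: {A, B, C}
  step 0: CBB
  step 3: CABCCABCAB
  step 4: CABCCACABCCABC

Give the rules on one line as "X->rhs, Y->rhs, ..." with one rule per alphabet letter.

  step 3 ⇒ step 4: CABCCABCAB ⇒ CA·B·C·CA·CA·B·C·CA·B·C
    A ↦ B
    B ↦ C
    C ↦ CA

A->B, B->C, C->CA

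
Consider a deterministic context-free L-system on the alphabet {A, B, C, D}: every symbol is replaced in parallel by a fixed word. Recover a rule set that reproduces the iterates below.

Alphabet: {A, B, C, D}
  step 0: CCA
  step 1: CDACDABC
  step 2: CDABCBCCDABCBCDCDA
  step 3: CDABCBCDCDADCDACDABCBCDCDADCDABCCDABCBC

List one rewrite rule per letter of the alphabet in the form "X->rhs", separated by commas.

A->BC, B->D, C->CDA, D->BC

  step 2 ⇒ step 3: CDABCBCCDABCBCDCDA ⇒ CDA·BC·BC·D·CDA·D·CDA·CDA·BC·BC·D·CDA·D·CDA·BC·CDA·BC·BC
    A ↦ BC
    B ↦ D
    C ↦ CDA
    D ↦ BC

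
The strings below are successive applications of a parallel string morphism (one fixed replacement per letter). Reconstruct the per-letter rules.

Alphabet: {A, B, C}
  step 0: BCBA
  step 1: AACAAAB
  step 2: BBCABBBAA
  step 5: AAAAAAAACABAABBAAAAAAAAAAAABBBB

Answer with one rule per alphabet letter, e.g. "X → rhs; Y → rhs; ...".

A->B, B->AA, C->CA

  step 1 ⇒ step 2: AACAAAB ⇒ B·B·CA·B·B·B·AA
    A ↦ B
    B ↦ AA
    C ↦ CA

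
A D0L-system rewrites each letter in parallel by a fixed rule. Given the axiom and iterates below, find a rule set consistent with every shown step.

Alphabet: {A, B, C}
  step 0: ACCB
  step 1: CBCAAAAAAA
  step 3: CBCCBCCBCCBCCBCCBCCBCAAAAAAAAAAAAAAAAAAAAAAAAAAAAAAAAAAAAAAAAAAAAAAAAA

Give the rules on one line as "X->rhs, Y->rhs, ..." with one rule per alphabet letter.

A->CBC, B->AAA, C->AA

  step 0 ⇒ step 1: ACCB ⇒ CBC·AA·AA·AAA
    A ↦ CBC
    B ↦ AAA
    C ↦ AA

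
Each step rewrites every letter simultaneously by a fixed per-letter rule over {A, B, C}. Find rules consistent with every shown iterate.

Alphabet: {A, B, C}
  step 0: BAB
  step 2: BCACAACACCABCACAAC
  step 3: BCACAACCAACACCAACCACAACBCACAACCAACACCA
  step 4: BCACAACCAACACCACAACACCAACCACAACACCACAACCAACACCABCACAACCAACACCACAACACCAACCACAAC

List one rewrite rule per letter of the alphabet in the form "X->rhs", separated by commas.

A->AC, B->BCA, C->CA

  step 3 ⇒ step 4: BCACAACCAACACCAACCACAACBCACAACCAACACCA ⇒ BCA·CA·AC·CA·AC·AC·CA·CA·AC·AC·CA·AC·CA·CA·AC·AC·CA·CA·AC·CA·AC·AC·CA·BCA·CA·AC·CA·AC·AC·CA·CA·AC·AC·CA·AC·CA·CA·AC
    A ↦ AC
    B ↦ BCA
    C ↦ CA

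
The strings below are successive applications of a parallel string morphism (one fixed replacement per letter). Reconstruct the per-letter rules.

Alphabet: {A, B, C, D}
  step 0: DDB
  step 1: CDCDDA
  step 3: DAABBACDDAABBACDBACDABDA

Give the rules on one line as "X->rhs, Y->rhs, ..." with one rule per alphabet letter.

  step 0 ⇒ step 1: DDB ⇒ CD·CD·DA
    B ↦ DA
    D ↦ CD
    A ↦ AB  (constrained at step 1)
    C ↦ BA  (constrained at step 1)

A->AB, B->DA, C->BA, D->CD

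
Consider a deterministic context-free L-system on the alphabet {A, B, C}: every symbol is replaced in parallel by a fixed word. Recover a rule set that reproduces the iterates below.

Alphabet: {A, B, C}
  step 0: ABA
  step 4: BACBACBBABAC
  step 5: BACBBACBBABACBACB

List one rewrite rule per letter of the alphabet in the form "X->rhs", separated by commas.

A->C, B->BA, C->B

  step 4 ⇒ step 5: BACBACBBABAC ⇒ BA·C·B·BA·C·B·BA·BA·C·BA·C·B
    A ↦ C
    B ↦ BA
    C ↦ B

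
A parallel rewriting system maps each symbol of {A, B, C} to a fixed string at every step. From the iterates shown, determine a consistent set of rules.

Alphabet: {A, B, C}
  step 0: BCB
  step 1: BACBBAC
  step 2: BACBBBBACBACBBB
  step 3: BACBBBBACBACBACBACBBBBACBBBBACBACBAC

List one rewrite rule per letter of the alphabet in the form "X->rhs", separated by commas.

  step 2 ⇒ step 3: BACBBBBACBACBBB ⇒ BAC·BB·B·BAC·BAC·BAC·BAC·BB·B·BAC·BB·B·BAC·BAC·BAC
    A ↦ BB
    B ↦ BAC
    C ↦ B

A->BB, B->BAC, C->B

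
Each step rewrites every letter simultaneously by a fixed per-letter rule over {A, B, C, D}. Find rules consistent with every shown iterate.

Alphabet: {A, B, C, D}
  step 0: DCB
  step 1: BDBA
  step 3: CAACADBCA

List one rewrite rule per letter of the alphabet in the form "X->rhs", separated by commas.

A->CA, B->A, C->DB, D->B

  step 0 ⇒ step 1: DCB ⇒ B·DB·A
    B ↦ A
    C ↦ DB
    D ↦ B
    A ↦ CA  (constrained at step 1)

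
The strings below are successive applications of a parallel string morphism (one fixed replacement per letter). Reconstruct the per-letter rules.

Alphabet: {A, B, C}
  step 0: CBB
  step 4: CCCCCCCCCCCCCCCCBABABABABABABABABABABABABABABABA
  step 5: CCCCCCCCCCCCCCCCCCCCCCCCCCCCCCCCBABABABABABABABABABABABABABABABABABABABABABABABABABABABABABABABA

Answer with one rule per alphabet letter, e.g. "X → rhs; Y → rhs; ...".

A->BA, B->BA, C->CC

  step 4 ⇒ step 5: CCCCCCCCCCCCCCCCBABABABABABABABABABABABABABABABA ⇒ CC·CC·CC·CC·CC·CC·CC·CC·CC·CC·CC·CC·CC·CC·CC·CC·BA·BA·BA·BA·BA·BA·BA·BA·BA·BA·BA·BA·BA·BA·BA·BA·BA·BA·BA·BA·BA·BA·BA·BA·BA·BA·BA·BA·BA·BA·BA·BA
    A ↦ BA
    B ↦ BA
    C ↦ CC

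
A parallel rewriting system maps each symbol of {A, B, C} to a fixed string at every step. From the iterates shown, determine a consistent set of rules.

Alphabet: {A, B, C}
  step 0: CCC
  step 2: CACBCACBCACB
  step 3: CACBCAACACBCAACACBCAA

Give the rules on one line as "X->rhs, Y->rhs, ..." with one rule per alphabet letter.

A->CB, B->A, C->CA

  step 2 ⇒ step 3: CACBCACBCACB ⇒ CA·CB·CA·A·CA·CB·CA·A·CA·CB·CA·A
    A ↦ CB
    B ↦ A
    C ↦ CA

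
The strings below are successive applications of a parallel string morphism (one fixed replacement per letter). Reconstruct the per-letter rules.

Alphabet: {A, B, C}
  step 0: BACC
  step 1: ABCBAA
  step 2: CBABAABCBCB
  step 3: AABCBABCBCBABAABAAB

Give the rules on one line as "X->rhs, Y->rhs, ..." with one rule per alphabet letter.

  step 2 ⇒ step 3: CBABAABCBCB ⇒ A·AB·CB·AB·CB·CB·AB·A·AB·A·AB
    A ↦ CB
    B ↦ AB
    C ↦ A

A->CB, B->AB, C->A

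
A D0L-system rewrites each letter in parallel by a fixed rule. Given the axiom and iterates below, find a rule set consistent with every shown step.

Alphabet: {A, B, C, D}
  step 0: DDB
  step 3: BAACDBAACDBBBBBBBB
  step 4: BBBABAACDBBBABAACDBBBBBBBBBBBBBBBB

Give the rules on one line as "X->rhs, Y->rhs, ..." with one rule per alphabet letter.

A->BA, B->BB, C->A, D->CD

  step 3 ⇒ step 4: BAACDBAACDBBBBBBBB ⇒ BB·BA·BA·A·CD·BB·BA·BA·A·CD·BB·BB·BB·BB·BB·BB·BB·BB
    A ↦ BA
    B ↦ BB
    C ↦ A
    D ↦ CD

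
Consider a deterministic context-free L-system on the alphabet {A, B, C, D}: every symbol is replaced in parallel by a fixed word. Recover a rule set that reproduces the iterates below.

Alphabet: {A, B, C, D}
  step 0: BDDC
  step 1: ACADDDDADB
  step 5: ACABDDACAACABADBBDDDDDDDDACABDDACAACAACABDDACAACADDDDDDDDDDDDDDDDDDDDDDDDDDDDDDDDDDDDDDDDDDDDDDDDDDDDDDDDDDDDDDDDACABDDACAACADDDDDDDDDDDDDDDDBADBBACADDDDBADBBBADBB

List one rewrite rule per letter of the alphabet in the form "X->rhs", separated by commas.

A->B, B->ACA, C->ADB, D->DD

  step 0 ⇒ step 1: BDDC ⇒ ACA·DD·DD·ADB
    B ↦ ACA
    C ↦ ADB
    D ↦ DD
    A ↦ B  (constrained at step 1)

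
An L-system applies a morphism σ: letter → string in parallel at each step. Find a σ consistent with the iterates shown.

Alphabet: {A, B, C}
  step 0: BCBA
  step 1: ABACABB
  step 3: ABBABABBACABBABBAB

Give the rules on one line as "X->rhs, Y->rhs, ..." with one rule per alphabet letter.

  step 0 ⇒ step 1: BCBA ⇒ AB·AC·AB·B
    A ↦ B
    B ↦ AB
    C ↦ AC

A->B, B->AB, C->AC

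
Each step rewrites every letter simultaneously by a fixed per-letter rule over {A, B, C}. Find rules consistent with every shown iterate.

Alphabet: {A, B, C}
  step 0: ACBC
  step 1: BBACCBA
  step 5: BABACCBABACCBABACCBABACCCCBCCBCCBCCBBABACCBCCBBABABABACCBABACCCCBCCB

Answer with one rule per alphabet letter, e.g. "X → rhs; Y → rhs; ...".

A->B, B->CC, C->BA

  step 0 ⇒ step 1: ACBC ⇒ B·BA·CC·BA
    A ↦ B
    B ↦ CC
    C ↦ BA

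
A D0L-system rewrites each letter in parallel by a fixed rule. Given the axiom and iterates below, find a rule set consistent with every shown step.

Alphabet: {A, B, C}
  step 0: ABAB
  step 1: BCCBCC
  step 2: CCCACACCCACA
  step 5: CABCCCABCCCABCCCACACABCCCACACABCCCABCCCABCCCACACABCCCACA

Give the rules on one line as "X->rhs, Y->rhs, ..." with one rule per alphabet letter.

A->B, B->CC, C->CA

  step 1 ⇒ step 2: BCCBCC ⇒ CC·CA·CA·CC·CA·CA
    B ↦ CC
    C ↦ CA
  step 0 ⇒ step 1: ABAB ⇒ B·CC·B·CC
    A ↦ B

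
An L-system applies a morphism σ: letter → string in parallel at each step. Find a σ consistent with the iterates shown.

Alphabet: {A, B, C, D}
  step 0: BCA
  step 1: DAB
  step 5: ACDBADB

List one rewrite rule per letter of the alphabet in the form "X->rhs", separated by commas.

A->B, B->D, C->A, D->AC

  step 0 ⇒ step 1: BCA ⇒ D·A·B
    A ↦ B
    B ↦ D
    C ↦ A
    D ↦ AC  (constrained at step 1)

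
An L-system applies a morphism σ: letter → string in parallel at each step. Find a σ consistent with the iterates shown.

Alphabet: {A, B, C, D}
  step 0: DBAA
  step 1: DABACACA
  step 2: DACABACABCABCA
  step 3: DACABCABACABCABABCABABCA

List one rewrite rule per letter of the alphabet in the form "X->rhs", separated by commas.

A->CA, B->BA, C->B, D->DA

  step 2 ⇒ step 3: DACABACABCABCA ⇒ DA·CA·B·CA·BA·CA·B·CA·BA·B·CA·BA·B·CA
    A ↦ CA
    B ↦ BA
    C ↦ B
    D ↦ DA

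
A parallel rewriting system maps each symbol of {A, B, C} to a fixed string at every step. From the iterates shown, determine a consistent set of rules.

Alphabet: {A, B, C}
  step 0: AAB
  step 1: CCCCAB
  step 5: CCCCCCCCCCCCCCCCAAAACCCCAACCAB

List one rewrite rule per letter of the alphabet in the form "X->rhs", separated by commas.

A->CC, B->AB, C->A

  step 0 ⇒ step 1: AAB ⇒ CC·CC·AB
    A ↦ CC
    B ↦ AB
    C ↦ A  (constrained at step 1)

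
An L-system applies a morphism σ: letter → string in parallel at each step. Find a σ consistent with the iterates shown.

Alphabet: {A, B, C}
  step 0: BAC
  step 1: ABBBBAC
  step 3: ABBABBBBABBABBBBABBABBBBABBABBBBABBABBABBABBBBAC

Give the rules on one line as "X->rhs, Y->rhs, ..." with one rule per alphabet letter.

A->BB, B->ABB, C->AC

  step 0 ⇒ step 1: BAC ⇒ ABB·BB·AC
    A ↦ BB
    B ↦ ABB
    C ↦ AC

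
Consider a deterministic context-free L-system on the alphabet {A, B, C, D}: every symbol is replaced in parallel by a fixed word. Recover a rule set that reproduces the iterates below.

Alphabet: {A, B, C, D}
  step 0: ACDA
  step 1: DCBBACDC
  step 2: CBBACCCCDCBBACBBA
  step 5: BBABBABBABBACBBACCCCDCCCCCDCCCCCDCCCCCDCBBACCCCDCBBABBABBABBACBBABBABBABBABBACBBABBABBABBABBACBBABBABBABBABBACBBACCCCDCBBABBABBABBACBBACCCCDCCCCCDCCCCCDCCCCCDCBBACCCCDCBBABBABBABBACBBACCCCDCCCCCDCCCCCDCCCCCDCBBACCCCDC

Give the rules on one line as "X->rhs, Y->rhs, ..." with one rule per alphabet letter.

A->DC, B->CC, C->BBA, D->C

  step 1 ⇒ step 2: DCBBACDC ⇒ C·BBA·CC·CC·DC·BBA·C·BBA
    A ↦ DC
    B ↦ CC
    C ↦ BBA
    D ↦ C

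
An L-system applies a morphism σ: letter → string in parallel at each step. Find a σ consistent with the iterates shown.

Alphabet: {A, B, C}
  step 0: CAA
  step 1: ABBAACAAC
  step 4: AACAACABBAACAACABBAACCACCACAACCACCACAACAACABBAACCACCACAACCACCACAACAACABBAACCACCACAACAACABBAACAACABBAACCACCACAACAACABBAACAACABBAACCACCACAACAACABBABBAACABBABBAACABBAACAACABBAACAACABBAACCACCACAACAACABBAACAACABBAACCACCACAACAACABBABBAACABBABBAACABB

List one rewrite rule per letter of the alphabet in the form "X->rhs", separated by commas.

  step 0 ⇒ step 1: CAA ⇒ ABB·AAC·AAC
    A ↦ AAC
    C ↦ ABB
    B ↦ CAC  (constrained at step 1)

A->AAC, B->CAC, C->ABB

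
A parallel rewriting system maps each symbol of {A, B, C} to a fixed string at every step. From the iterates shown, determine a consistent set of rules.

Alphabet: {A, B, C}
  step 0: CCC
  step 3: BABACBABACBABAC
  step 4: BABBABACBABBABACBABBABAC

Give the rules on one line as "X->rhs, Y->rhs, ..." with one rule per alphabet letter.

A->B, B->BA, C->AC

  step 3 ⇒ step 4: BABACBABACBABAC ⇒ BA·B·BA·B·AC·BA·B·BA·B·AC·BA·B·BA·B·AC
    A ↦ B
    B ↦ BA
    C ↦ AC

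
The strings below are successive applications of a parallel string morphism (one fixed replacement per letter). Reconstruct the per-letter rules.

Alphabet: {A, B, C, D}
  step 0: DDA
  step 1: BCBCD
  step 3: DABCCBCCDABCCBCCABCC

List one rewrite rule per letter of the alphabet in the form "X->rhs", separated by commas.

  step 0 ⇒ step 1: DDA ⇒ BC·BC·D
    A ↦ D
    D ↦ BC
    B ↦ A  (constrained at step 1)
    C ↦ BCC  (constrained at step 1)

A->D, B->A, C->BCC, D->BC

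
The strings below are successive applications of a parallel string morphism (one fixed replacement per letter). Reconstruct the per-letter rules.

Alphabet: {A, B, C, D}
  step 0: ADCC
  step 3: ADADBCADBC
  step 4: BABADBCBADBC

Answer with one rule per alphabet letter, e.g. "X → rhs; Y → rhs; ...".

A->B, B->D, C->BC, D->A

  step 3 ⇒ step 4: ADADBCADBC ⇒ B·A·B·A·D·BC·B·A·D·BC
    A ↦ B
    B ↦ D
    C ↦ BC
    D ↦ A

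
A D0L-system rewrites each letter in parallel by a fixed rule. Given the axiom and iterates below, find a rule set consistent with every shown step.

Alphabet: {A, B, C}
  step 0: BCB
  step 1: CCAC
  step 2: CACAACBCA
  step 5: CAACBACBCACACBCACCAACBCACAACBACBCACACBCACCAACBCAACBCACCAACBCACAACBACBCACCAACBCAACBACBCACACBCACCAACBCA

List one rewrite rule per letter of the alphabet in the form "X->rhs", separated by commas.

A->ACB, B->C, C->CA

  step 1 ⇒ step 2: CCAC ⇒ CA·CA·ACB·CA
    A ↦ ACB
    C ↦ CA
  step 0 ⇒ step 1: BCB ⇒ C·CA·C
    B ↦ C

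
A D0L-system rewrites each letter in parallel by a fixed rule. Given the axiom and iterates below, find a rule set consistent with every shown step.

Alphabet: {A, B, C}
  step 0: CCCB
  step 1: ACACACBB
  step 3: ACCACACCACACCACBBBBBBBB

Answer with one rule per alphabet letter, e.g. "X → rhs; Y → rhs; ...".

A->C, B->BB, C->AC

  step 0 ⇒ step 1: CCCB ⇒ AC·AC·AC·BB
    B ↦ BB
    C ↦ AC
    A ↦ C  (constrained at step 1)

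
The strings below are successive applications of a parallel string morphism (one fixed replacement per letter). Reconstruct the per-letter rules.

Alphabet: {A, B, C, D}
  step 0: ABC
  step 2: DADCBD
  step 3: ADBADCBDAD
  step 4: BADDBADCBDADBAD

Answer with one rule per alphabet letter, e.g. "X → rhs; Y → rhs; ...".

A->B, B->D, C->CB, D->AD

  step 3 ⇒ step 4: ADBADCBDAD ⇒ B·AD·D·B·AD·CB·D·AD·B·AD
    A ↦ B
    B ↦ D
    C ↦ CB
    D ↦ AD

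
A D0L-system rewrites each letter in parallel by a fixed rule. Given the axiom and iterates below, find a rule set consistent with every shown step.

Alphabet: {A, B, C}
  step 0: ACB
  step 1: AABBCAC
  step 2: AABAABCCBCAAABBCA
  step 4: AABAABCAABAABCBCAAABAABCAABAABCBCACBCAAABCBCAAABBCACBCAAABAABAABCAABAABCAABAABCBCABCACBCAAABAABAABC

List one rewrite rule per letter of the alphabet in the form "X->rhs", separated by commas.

A->AAB, B->C, C->BCA

  step 1 ⇒ step 2: AABBCAC ⇒ AAB·AAB·C·C·BCA·AAB·BCA
    A ↦ AAB
    B ↦ C
    C ↦ BCA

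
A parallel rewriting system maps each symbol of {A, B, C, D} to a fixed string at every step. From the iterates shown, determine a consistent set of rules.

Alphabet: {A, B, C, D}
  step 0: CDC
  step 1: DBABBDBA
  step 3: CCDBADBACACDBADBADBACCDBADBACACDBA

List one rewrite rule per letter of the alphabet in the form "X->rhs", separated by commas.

A->CAC, B->C, C->DBA, D->BB

  step 0 ⇒ step 1: CDC ⇒ DBA·BB·DBA
    C ↦ DBA
    D ↦ BB
    A ↦ CAC  (constrained at step 1)
    B ↦ C  (constrained at step 1)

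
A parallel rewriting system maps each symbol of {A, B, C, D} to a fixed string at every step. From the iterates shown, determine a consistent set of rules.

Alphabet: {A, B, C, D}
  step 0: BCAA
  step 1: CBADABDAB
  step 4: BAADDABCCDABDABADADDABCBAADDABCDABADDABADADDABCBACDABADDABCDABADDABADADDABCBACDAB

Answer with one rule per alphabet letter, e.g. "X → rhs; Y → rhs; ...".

A->DAB, B->C, C->BA, D->AD

  step 0 ⇒ step 1: BCAA ⇒ C·BA·DAB·DAB
    A ↦ DAB
    B ↦ C
    C ↦ BA
    D ↦ AD  (constrained at step 1)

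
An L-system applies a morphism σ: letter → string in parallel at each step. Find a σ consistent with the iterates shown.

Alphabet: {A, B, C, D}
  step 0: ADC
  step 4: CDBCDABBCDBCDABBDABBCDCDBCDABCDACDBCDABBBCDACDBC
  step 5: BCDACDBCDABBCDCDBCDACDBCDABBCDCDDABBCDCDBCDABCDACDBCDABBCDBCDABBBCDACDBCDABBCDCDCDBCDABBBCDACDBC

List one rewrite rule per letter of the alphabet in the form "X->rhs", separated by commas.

A->BB, B->CD, C->BC, D->DA

  step 4 ⇒ step 5: CDBCDABBCDBCDABBDABBCDCDBCDABCDACDBCDABBBCDACDBC ⇒ BC·DA·CD·BC·DA·BB·CD·CD·BC·DA·CD·BC·DA·BB·CD·CD·DA·BB·CD·CD·BC·DA·BC·DA·CD·BC·DA·BB·CD·BC·DA·BB·BC·DA·CD·BC·DA·BB·CD·CD·CD·BC·DA·BB·BC·DA·CD·BC
    A ↦ BB
    B ↦ CD
    C ↦ BC
    D ↦ DA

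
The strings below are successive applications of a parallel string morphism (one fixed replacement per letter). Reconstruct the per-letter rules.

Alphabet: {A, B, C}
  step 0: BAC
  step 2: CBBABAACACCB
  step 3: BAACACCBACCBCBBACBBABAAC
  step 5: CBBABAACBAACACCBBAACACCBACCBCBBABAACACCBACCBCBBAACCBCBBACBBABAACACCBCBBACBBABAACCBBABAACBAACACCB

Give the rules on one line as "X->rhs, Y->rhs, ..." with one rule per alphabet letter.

A->CB, B->AC, C->BA

  step 2 ⇒ step 3: CBBABAACACCB ⇒ BA·AC·AC·CB·AC·CB·CB·BA·CB·BA·BA·AC
    A ↦ CB
    B ↦ AC
    C ↦ BA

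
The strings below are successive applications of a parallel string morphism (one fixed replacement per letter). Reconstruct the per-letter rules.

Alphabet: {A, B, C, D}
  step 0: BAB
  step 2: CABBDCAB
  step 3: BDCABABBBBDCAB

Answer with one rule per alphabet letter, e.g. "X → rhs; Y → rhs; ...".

A->C, B->AB, C->BD, D->BB

  step 2 ⇒ step 3: CABBDCAB ⇒ BD·C·AB·AB·BB·BD·C·AB
    A ↦ C
    B ↦ AB
    C ↦ BD
    D ↦ BB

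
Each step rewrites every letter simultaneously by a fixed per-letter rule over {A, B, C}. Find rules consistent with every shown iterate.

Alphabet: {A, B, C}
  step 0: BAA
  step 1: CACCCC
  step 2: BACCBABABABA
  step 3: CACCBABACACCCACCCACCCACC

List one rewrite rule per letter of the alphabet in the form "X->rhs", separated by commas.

  step 2 ⇒ step 3: BACCBABABABA ⇒ CA·CC·BA·BA·CA·CC·CA·CC·CA·CC·CA·CC
    A ↦ CC
    B ↦ CA
    C ↦ BA

A->CC, B->CA, C->BA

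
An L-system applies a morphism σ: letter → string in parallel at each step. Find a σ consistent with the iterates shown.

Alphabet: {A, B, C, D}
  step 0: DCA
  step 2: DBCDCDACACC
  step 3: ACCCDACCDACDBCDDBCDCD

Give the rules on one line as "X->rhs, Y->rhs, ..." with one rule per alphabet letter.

A->DB, B->C, C->CD, D->AC

  step 2 ⇒ step 3: DBCDCDACACC ⇒ AC·C·CD·AC·CD·AC·DB·CD·DB·CD·CD
    A ↦ DB
    B ↦ C
    C ↦ CD
    D ↦ AC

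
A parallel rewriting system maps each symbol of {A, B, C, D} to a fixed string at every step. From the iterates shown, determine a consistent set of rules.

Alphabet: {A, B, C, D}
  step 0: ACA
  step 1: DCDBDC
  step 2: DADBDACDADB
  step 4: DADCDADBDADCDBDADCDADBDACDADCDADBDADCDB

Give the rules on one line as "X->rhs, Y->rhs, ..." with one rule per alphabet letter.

  step 1 ⇒ step 2: DCDBDC ⇒ DA·DB·DA·C·DA·DB
    B ↦ C
    C ↦ DB
    D ↦ DA
  step 0 ⇒ step 1: ACA ⇒ DC·DB·DC
    A ↦ DC

A->DC, B->C, C->DB, D->DA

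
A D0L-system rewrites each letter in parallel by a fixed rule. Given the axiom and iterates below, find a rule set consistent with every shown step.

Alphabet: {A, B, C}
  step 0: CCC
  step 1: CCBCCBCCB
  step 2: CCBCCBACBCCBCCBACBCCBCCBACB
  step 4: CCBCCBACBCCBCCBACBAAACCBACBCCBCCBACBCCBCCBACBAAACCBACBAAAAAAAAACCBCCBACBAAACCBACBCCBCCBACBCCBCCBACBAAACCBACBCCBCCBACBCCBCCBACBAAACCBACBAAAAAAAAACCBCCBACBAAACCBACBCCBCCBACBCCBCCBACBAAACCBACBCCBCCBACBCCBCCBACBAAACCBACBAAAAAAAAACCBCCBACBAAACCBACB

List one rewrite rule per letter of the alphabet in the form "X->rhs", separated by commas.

A->AAA, B->ACB, C->CCB

  step 1 ⇒ step 2: CCBCCBCCB ⇒ CCB·CCB·ACB·CCB·CCB·ACB·CCB·CCB·ACB
    B ↦ ACB
    C ↦ CCB
    A ↦ AAA  (constrained at step 2)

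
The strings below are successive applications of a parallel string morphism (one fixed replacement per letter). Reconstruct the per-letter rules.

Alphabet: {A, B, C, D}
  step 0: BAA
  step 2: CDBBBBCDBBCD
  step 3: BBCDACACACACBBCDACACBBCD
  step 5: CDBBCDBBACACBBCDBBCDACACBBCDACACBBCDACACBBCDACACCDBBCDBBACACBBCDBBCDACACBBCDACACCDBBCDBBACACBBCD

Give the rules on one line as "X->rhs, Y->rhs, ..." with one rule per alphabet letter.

  step 2 ⇒ step 3: CDBBBBCDBBCD ⇒ BB·CD·AC·AC·AC·AC·BB·CD·AC·AC·BB·CD
    B ↦ AC
    C ↦ BB
    D ↦ CD
    A ↦ CD  (constrained at step 0)

A->CD, B->AC, C->BB, D->CD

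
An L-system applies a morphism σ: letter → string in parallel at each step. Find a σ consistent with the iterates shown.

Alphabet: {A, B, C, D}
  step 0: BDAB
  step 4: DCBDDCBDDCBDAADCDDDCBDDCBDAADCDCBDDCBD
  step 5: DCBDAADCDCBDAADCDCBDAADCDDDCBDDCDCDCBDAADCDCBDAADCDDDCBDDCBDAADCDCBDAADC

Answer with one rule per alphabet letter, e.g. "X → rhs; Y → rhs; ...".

A->D, B->AA, C->BD, D->DC

  step 4 ⇒ step 5: DCBDDCBDDCBDAADCDDDCBDDCBDAADCDCBDDCBD ⇒ DC·BD·AA·DC·DC·BD·AA·DC·DC·BD·AA·DC·D·D·DC·BD·DC·DC·DC·BD·AA·DC·DC·BD·AA·DC·D·D·DC·BD·DC·BD·AA·DC·DC·BD·AA·DC
    A ↦ D
    B ↦ AA
    C ↦ BD
    D ↦ DC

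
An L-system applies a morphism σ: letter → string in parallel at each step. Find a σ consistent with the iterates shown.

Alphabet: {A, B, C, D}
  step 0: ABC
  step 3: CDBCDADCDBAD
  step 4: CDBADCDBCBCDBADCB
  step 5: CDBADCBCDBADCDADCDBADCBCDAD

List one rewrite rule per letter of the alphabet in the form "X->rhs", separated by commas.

A->C, B->AD, C->CD, D->B

  step 4 ⇒ step 5: CDBADCDBCBCDBADCB ⇒ CD·B·AD·C·B·CD·B·AD·CD·AD·CD·B·AD·C·B·CD·AD
    A ↦ C
    B ↦ AD
    C ↦ CD
    D ↦ B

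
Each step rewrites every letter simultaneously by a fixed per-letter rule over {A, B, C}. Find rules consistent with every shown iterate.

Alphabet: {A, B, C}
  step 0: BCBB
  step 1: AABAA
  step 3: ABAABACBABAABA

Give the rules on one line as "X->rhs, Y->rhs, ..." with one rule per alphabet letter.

A->CB, B->A, C->AB

  step 0 ⇒ step 1: BCBB ⇒ A·AB·A·A
    B ↦ A
    C ↦ AB
    A ↦ CB  (constrained at step 1)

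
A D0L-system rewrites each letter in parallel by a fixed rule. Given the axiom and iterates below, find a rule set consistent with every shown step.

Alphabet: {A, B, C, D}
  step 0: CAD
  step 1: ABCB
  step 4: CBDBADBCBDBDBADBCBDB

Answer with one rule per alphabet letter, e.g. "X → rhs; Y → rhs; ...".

  step 0 ⇒ step 1: CAD ⇒ A·B·CB
    A ↦ B
    C ↦ A
    D ↦ CB
    B ↦ DB  (constrained at step 1)

A->B, B->DB, C->A, D->CB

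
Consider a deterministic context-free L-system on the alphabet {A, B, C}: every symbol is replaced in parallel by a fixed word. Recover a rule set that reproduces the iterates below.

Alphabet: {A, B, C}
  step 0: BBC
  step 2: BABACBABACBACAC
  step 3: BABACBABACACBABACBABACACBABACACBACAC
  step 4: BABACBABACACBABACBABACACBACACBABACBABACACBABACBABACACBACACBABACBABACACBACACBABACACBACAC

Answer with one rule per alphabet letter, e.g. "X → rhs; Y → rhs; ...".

  step 3 ⇒ step 4: BABACBABACACBABACBABACACBABACACBACAC ⇒ BA·BAC·BA·BAC·AC·BA·BAC·BA·BAC·AC·BAC·AC·BA·BAC·BA·BAC·AC·BA·BAC·BA·BAC·AC·BAC·AC·BA·BAC·BA·BAC·AC·BAC·AC·BA·BAC·AC·BAC·AC
    A ↦ BAC
    B ↦ BA
    C ↦ AC

A->BAC, B->BA, C->AC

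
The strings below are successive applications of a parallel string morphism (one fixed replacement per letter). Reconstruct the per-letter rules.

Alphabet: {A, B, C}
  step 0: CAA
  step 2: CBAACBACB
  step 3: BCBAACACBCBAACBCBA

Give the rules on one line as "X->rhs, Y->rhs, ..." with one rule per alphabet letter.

  step 2 ⇒ step 3: CBAACBACB ⇒ B·CBA·AC·AC·B·CBA·AC·B·CBA
    A ↦ AC
    B ↦ CBA
    C ↦ B

A->AC, B->CBA, C->B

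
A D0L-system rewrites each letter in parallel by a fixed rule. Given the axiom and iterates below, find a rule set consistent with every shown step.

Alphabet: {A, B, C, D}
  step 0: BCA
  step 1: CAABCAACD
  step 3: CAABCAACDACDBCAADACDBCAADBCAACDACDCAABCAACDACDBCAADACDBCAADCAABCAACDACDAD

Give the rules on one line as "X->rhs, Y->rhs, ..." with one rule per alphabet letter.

  step 0 ⇒ step 1: BCA ⇒ CAA·BCA·ACD
    A ↦ ACD
    B ↦ CAA
    C ↦ BCA
    D ↦ AD  (constrained at step 1)

A->ACD, B->CAA, C->BCA, D->AD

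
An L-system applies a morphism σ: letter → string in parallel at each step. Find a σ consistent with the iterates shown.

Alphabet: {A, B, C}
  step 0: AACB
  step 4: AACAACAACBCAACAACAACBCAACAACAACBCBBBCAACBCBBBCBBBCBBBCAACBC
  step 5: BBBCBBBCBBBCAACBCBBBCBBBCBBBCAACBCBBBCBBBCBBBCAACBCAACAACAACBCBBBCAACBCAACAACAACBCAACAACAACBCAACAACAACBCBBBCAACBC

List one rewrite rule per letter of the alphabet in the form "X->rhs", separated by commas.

A->B, B->AAC, C->BC

  step 4 ⇒ step 5: AACAACAACBCAACAACAACBCAACAACAACBCBBBCAACBCBBBCBBBCBBBCAACBC ⇒ B·B·BC·B·B·BC·B·B·BC·AAC·BC·B·B·BC·B·B·BC·B·B·BC·AAC·BC·B·B·BC·B·B·BC·B·B·BC·AAC·BC·AAC·AAC·AAC·BC·B·B·BC·AAC·BC·AAC·AAC·AAC·BC·AAC·AAC·AAC·BC·AAC·AAC·AAC·BC·B·B·BC·AAC·BC
    A ↦ B
    B ↦ AAC
    C ↦ BC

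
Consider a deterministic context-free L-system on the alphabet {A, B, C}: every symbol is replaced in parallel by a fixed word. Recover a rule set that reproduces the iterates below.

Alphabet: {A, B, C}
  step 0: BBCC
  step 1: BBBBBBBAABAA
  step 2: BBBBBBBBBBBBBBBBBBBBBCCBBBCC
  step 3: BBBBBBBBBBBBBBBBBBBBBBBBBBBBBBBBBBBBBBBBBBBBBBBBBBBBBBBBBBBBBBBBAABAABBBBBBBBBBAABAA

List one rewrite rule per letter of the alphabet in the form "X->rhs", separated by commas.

A->C, B->BBB, C->BAA

  step 2 ⇒ step 3: BBBBBBBBBBBBBBBBBBBBBCCBBBCC ⇒ BBB·BBB·BBB·BBB·BBB·BBB·BBB·BBB·BBB·BBB·BBB·BBB·BBB·BBB·BBB·BBB·BBB·BBB·BBB·BBB·BBB·BAA·BAA·BBB·BBB·BBB·BAA·BAA
    B ↦ BBB
    C ↦ BAA
  step 1 ⇒ step 2: BBBBBBBAABAA ⇒ BBB·BBB·BBB·BBB·BBB·BBB·BBB·C·C·BBB·C·C
    A ↦ C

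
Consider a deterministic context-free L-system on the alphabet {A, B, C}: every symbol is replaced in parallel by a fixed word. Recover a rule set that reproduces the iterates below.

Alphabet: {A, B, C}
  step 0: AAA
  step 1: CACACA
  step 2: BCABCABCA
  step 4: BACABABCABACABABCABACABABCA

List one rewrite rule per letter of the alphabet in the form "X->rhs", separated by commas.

A->CA, B->BA, C->B

  step 1 ⇒ step 2: CACACA ⇒ B·CA·B·CA·B·CA
    A ↦ CA
    C ↦ B
    B ↦ BA  (constrained at step 2)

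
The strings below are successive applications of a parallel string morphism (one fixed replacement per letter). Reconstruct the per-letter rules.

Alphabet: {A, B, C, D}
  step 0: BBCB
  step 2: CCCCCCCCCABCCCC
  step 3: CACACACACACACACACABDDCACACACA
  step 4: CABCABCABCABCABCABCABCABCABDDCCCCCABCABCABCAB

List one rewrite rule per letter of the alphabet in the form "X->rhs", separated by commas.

  step 3 ⇒ step 4: CACACACACACACACACABDDCACACACA ⇒ CA·B·CA·B·CA·B·CA·B·CA·B·CA·B·CA·B·CA·B·CA·B·DD·CC·CC·CA·B·CA·B·CA·B·CA·B
    A ↦ B
    B ↦ DD
    C ↦ CA
    D ↦ CC

A->B, B->DD, C->CA, D->CC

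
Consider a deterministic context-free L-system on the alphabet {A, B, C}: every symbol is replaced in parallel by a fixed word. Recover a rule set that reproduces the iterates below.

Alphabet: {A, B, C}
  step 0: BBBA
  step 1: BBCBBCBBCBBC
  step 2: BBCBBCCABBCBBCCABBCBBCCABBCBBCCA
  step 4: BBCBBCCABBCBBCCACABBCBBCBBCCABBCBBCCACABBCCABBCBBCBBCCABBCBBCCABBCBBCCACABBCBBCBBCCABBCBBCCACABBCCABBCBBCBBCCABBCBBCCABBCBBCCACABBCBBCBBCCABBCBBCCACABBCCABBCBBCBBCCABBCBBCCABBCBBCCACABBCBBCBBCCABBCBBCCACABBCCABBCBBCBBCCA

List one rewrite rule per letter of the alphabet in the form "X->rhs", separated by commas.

A->BBC, B->BBC, C->CA

  step 1 ⇒ step 2: BBCBBCBBCBBC ⇒ BBC·BBC·CA·BBC·BBC·CA·BBC·BBC·CA·BBC·BBC·CA
    B ↦ BBC
    C ↦ CA
  step 0 ⇒ step 1: BBBA ⇒ BBC·BBC·BBC·BBC
    A ↦ BBC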